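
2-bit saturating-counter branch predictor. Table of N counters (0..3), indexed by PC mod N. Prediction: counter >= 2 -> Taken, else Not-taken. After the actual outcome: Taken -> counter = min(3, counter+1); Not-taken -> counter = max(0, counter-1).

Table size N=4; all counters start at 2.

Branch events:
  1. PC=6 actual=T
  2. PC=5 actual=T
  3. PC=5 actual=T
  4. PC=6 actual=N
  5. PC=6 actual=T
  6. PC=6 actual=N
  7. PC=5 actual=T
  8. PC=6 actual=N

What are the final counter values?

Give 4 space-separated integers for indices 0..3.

Ev 1: PC=6 idx=2 pred=T actual=T -> ctr[2]=3
Ev 2: PC=5 idx=1 pred=T actual=T -> ctr[1]=3
Ev 3: PC=5 idx=1 pred=T actual=T -> ctr[1]=3
Ev 4: PC=6 idx=2 pred=T actual=N -> ctr[2]=2
Ev 5: PC=6 idx=2 pred=T actual=T -> ctr[2]=3
Ev 6: PC=6 idx=2 pred=T actual=N -> ctr[2]=2
Ev 7: PC=5 idx=1 pred=T actual=T -> ctr[1]=3
Ev 8: PC=6 idx=2 pred=T actual=N -> ctr[2]=1

Answer: 2 3 1 2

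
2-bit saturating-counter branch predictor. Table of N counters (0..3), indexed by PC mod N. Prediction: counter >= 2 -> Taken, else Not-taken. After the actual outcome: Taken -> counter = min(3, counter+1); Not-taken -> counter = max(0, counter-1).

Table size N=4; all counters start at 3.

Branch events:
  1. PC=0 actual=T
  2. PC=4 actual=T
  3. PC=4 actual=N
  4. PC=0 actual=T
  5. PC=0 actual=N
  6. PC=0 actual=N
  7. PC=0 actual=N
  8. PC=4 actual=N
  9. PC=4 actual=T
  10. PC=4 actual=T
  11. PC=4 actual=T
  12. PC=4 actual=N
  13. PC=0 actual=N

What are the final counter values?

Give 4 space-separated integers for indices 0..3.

Answer: 1 3 3 3

Derivation:
Ev 1: PC=0 idx=0 pred=T actual=T -> ctr[0]=3
Ev 2: PC=4 idx=0 pred=T actual=T -> ctr[0]=3
Ev 3: PC=4 idx=0 pred=T actual=N -> ctr[0]=2
Ev 4: PC=0 idx=0 pred=T actual=T -> ctr[0]=3
Ev 5: PC=0 idx=0 pred=T actual=N -> ctr[0]=2
Ev 6: PC=0 idx=0 pred=T actual=N -> ctr[0]=1
Ev 7: PC=0 idx=0 pred=N actual=N -> ctr[0]=0
Ev 8: PC=4 idx=0 pred=N actual=N -> ctr[0]=0
Ev 9: PC=4 idx=0 pred=N actual=T -> ctr[0]=1
Ev 10: PC=4 idx=0 pred=N actual=T -> ctr[0]=2
Ev 11: PC=4 idx=0 pred=T actual=T -> ctr[0]=3
Ev 12: PC=4 idx=0 pred=T actual=N -> ctr[0]=2
Ev 13: PC=0 idx=0 pred=T actual=N -> ctr[0]=1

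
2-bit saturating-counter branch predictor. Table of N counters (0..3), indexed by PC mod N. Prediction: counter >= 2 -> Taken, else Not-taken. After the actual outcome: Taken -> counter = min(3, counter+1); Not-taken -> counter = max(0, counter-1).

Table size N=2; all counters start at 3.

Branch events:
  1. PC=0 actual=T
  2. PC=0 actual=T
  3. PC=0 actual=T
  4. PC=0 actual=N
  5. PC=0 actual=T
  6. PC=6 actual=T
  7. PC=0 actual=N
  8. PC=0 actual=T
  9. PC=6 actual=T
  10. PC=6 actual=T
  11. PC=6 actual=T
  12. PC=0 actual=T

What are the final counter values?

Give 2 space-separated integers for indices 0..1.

Answer: 3 3

Derivation:
Ev 1: PC=0 idx=0 pred=T actual=T -> ctr[0]=3
Ev 2: PC=0 idx=0 pred=T actual=T -> ctr[0]=3
Ev 3: PC=0 idx=0 pred=T actual=T -> ctr[0]=3
Ev 4: PC=0 idx=0 pred=T actual=N -> ctr[0]=2
Ev 5: PC=0 idx=0 pred=T actual=T -> ctr[0]=3
Ev 6: PC=6 idx=0 pred=T actual=T -> ctr[0]=3
Ev 7: PC=0 idx=0 pred=T actual=N -> ctr[0]=2
Ev 8: PC=0 idx=0 pred=T actual=T -> ctr[0]=3
Ev 9: PC=6 idx=0 pred=T actual=T -> ctr[0]=3
Ev 10: PC=6 idx=0 pred=T actual=T -> ctr[0]=3
Ev 11: PC=6 idx=0 pred=T actual=T -> ctr[0]=3
Ev 12: PC=0 idx=0 pred=T actual=T -> ctr[0]=3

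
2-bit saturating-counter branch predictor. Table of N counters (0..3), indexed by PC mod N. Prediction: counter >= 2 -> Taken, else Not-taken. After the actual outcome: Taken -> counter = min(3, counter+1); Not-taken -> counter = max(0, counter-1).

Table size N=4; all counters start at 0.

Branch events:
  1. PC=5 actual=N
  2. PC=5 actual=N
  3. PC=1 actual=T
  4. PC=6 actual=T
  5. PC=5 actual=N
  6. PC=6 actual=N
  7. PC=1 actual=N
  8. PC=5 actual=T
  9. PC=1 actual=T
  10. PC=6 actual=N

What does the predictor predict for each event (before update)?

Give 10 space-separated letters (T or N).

Ev 1: PC=5 idx=1 pred=N actual=N -> ctr[1]=0
Ev 2: PC=5 idx=1 pred=N actual=N -> ctr[1]=0
Ev 3: PC=1 idx=1 pred=N actual=T -> ctr[1]=1
Ev 4: PC=6 idx=2 pred=N actual=T -> ctr[2]=1
Ev 5: PC=5 idx=1 pred=N actual=N -> ctr[1]=0
Ev 6: PC=6 idx=2 pred=N actual=N -> ctr[2]=0
Ev 7: PC=1 idx=1 pred=N actual=N -> ctr[1]=0
Ev 8: PC=5 idx=1 pred=N actual=T -> ctr[1]=1
Ev 9: PC=1 idx=1 pred=N actual=T -> ctr[1]=2
Ev 10: PC=6 idx=2 pred=N actual=N -> ctr[2]=0

Answer: N N N N N N N N N N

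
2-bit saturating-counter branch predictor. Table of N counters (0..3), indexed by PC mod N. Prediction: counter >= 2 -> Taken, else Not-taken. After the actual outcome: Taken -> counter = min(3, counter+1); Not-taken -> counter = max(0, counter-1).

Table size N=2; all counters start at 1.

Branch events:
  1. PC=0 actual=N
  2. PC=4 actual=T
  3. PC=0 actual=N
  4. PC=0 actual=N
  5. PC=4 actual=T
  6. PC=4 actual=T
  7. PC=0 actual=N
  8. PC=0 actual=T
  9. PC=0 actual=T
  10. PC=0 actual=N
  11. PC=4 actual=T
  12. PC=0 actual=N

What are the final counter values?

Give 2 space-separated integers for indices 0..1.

Answer: 2 1

Derivation:
Ev 1: PC=0 idx=0 pred=N actual=N -> ctr[0]=0
Ev 2: PC=4 idx=0 pred=N actual=T -> ctr[0]=1
Ev 3: PC=0 idx=0 pred=N actual=N -> ctr[0]=0
Ev 4: PC=0 idx=0 pred=N actual=N -> ctr[0]=0
Ev 5: PC=4 idx=0 pred=N actual=T -> ctr[0]=1
Ev 6: PC=4 idx=0 pred=N actual=T -> ctr[0]=2
Ev 7: PC=0 idx=0 pred=T actual=N -> ctr[0]=1
Ev 8: PC=0 idx=0 pred=N actual=T -> ctr[0]=2
Ev 9: PC=0 idx=0 pred=T actual=T -> ctr[0]=3
Ev 10: PC=0 idx=0 pred=T actual=N -> ctr[0]=2
Ev 11: PC=4 idx=0 pred=T actual=T -> ctr[0]=3
Ev 12: PC=0 idx=0 pred=T actual=N -> ctr[0]=2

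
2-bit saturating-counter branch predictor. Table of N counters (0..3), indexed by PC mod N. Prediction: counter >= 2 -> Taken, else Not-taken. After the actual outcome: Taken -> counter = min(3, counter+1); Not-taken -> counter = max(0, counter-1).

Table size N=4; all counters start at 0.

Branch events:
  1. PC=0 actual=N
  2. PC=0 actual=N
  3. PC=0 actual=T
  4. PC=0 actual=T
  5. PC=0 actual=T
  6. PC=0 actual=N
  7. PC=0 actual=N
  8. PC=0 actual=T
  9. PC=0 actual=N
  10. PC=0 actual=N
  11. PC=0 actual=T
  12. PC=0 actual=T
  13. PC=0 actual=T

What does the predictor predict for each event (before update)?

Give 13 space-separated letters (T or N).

Answer: N N N N T T T N T N N N T

Derivation:
Ev 1: PC=0 idx=0 pred=N actual=N -> ctr[0]=0
Ev 2: PC=0 idx=0 pred=N actual=N -> ctr[0]=0
Ev 3: PC=0 idx=0 pred=N actual=T -> ctr[0]=1
Ev 4: PC=0 idx=0 pred=N actual=T -> ctr[0]=2
Ev 5: PC=0 idx=0 pred=T actual=T -> ctr[0]=3
Ev 6: PC=0 idx=0 pred=T actual=N -> ctr[0]=2
Ev 7: PC=0 idx=0 pred=T actual=N -> ctr[0]=1
Ev 8: PC=0 idx=0 pred=N actual=T -> ctr[0]=2
Ev 9: PC=0 idx=0 pred=T actual=N -> ctr[0]=1
Ev 10: PC=0 idx=0 pred=N actual=N -> ctr[0]=0
Ev 11: PC=0 idx=0 pred=N actual=T -> ctr[0]=1
Ev 12: PC=0 idx=0 pred=N actual=T -> ctr[0]=2
Ev 13: PC=0 idx=0 pred=T actual=T -> ctr[0]=3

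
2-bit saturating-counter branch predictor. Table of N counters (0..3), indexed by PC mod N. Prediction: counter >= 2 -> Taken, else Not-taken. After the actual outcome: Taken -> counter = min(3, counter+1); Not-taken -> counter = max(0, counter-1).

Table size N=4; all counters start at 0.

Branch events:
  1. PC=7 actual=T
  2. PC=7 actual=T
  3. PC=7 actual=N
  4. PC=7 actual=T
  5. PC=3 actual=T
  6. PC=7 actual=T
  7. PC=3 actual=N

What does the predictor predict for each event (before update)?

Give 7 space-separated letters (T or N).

Ev 1: PC=7 idx=3 pred=N actual=T -> ctr[3]=1
Ev 2: PC=7 idx=3 pred=N actual=T -> ctr[3]=2
Ev 3: PC=7 idx=3 pred=T actual=N -> ctr[3]=1
Ev 4: PC=7 idx=3 pred=N actual=T -> ctr[3]=2
Ev 5: PC=3 idx=3 pred=T actual=T -> ctr[3]=3
Ev 6: PC=7 idx=3 pred=T actual=T -> ctr[3]=3
Ev 7: PC=3 idx=3 pred=T actual=N -> ctr[3]=2

Answer: N N T N T T T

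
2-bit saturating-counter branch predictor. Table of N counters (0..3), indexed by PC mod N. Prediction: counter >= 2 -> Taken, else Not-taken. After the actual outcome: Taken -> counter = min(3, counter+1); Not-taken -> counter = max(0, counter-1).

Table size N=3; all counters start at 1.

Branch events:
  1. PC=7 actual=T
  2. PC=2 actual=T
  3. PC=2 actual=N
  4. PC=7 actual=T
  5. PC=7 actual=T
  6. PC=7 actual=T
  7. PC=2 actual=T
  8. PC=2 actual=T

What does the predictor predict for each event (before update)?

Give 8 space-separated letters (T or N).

Ev 1: PC=7 idx=1 pred=N actual=T -> ctr[1]=2
Ev 2: PC=2 idx=2 pred=N actual=T -> ctr[2]=2
Ev 3: PC=2 idx=2 pred=T actual=N -> ctr[2]=1
Ev 4: PC=7 idx=1 pred=T actual=T -> ctr[1]=3
Ev 5: PC=7 idx=1 pred=T actual=T -> ctr[1]=3
Ev 6: PC=7 idx=1 pred=T actual=T -> ctr[1]=3
Ev 7: PC=2 idx=2 pred=N actual=T -> ctr[2]=2
Ev 8: PC=2 idx=2 pred=T actual=T -> ctr[2]=3

Answer: N N T T T T N T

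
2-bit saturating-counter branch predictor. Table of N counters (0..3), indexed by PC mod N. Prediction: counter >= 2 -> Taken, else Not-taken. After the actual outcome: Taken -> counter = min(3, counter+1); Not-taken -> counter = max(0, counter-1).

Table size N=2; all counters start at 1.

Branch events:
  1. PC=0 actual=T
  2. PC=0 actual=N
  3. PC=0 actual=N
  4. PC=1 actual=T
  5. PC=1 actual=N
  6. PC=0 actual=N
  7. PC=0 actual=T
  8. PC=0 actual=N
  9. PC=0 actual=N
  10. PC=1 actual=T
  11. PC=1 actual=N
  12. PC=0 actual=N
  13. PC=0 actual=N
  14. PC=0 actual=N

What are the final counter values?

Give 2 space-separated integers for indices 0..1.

Ev 1: PC=0 idx=0 pred=N actual=T -> ctr[0]=2
Ev 2: PC=0 idx=0 pred=T actual=N -> ctr[0]=1
Ev 3: PC=0 idx=0 pred=N actual=N -> ctr[0]=0
Ev 4: PC=1 idx=1 pred=N actual=T -> ctr[1]=2
Ev 5: PC=1 idx=1 pred=T actual=N -> ctr[1]=1
Ev 6: PC=0 idx=0 pred=N actual=N -> ctr[0]=0
Ev 7: PC=0 idx=0 pred=N actual=T -> ctr[0]=1
Ev 8: PC=0 idx=0 pred=N actual=N -> ctr[0]=0
Ev 9: PC=0 idx=0 pred=N actual=N -> ctr[0]=0
Ev 10: PC=1 idx=1 pred=N actual=T -> ctr[1]=2
Ev 11: PC=1 idx=1 pred=T actual=N -> ctr[1]=1
Ev 12: PC=0 idx=0 pred=N actual=N -> ctr[0]=0
Ev 13: PC=0 idx=0 pred=N actual=N -> ctr[0]=0
Ev 14: PC=0 idx=0 pred=N actual=N -> ctr[0]=0

Answer: 0 1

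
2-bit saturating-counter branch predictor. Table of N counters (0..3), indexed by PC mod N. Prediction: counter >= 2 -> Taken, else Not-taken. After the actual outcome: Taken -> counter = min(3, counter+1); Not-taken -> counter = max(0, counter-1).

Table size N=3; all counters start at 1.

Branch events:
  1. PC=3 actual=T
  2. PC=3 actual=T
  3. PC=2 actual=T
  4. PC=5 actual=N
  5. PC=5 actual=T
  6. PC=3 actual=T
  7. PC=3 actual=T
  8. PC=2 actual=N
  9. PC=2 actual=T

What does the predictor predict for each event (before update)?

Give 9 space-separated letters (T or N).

Answer: N T N T N T T T N

Derivation:
Ev 1: PC=3 idx=0 pred=N actual=T -> ctr[0]=2
Ev 2: PC=3 idx=0 pred=T actual=T -> ctr[0]=3
Ev 3: PC=2 idx=2 pred=N actual=T -> ctr[2]=2
Ev 4: PC=5 idx=2 pred=T actual=N -> ctr[2]=1
Ev 5: PC=5 idx=2 pred=N actual=T -> ctr[2]=2
Ev 6: PC=3 idx=0 pred=T actual=T -> ctr[0]=3
Ev 7: PC=3 idx=0 pred=T actual=T -> ctr[0]=3
Ev 8: PC=2 idx=2 pred=T actual=N -> ctr[2]=1
Ev 9: PC=2 idx=2 pred=N actual=T -> ctr[2]=2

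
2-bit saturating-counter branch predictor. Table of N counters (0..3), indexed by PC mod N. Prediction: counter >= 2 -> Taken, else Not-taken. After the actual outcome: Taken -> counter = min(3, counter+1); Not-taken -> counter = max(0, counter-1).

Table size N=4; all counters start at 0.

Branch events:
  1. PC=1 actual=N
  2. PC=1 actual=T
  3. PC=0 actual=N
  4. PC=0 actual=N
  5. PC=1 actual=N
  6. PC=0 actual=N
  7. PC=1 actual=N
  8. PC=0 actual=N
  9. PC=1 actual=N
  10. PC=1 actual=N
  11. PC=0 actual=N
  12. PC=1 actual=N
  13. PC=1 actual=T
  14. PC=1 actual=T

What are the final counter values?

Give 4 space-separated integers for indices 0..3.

Ev 1: PC=1 idx=1 pred=N actual=N -> ctr[1]=0
Ev 2: PC=1 idx=1 pred=N actual=T -> ctr[1]=1
Ev 3: PC=0 idx=0 pred=N actual=N -> ctr[0]=0
Ev 4: PC=0 idx=0 pred=N actual=N -> ctr[0]=0
Ev 5: PC=1 idx=1 pred=N actual=N -> ctr[1]=0
Ev 6: PC=0 idx=0 pred=N actual=N -> ctr[0]=0
Ev 7: PC=1 idx=1 pred=N actual=N -> ctr[1]=0
Ev 8: PC=0 idx=0 pred=N actual=N -> ctr[0]=0
Ev 9: PC=1 idx=1 pred=N actual=N -> ctr[1]=0
Ev 10: PC=1 idx=1 pred=N actual=N -> ctr[1]=0
Ev 11: PC=0 idx=0 pred=N actual=N -> ctr[0]=0
Ev 12: PC=1 idx=1 pred=N actual=N -> ctr[1]=0
Ev 13: PC=1 idx=1 pred=N actual=T -> ctr[1]=1
Ev 14: PC=1 idx=1 pred=N actual=T -> ctr[1]=2

Answer: 0 2 0 0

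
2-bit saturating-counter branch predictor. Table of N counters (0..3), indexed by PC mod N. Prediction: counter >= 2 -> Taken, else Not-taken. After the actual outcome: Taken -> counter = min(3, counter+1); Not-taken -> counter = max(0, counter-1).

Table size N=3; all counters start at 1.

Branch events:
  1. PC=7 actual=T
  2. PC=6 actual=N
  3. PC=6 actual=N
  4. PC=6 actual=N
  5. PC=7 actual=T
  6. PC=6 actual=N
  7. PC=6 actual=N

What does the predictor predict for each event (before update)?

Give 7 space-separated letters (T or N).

Answer: N N N N T N N

Derivation:
Ev 1: PC=7 idx=1 pred=N actual=T -> ctr[1]=2
Ev 2: PC=6 idx=0 pred=N actual=N -> ctr[0]=0
Ev 3: PC=6 idx=0 pred=N actual=N -> ctr[0]=0
Ev 4: PC=6 idx=0 pred=N actual=N -> ctr[0]=0
Ev 5: PC=7 idx=1 pred=T actual=T -> ctr[1]=3
Ev 6: PC=6 idx=0 pred=N actual=N -> ctr[0]=0
Ev 7: PC=6 idx=0 pred=N actual=N -> ctr[0]=0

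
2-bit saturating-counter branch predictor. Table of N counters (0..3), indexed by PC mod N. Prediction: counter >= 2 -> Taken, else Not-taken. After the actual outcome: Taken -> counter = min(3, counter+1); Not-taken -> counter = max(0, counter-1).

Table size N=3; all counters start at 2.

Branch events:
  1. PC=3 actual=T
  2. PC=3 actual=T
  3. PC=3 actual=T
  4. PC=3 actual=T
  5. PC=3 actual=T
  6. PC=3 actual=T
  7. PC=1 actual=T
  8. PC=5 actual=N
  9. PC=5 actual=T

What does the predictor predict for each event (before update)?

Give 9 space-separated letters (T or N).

Ev 1: PC=3 idx=0 pred=T actual=T -> ctr[0]=3
Ev 2: PC=3 idx=0 pred=T actual=T -> ctr[0]=3
Ev 3: PC=3 idx=0 pred=T actual=T -> ctr[0]=3
Ev 4: PC=3 idx=0 pred=T actual=T -> ctr[0]=3
Ev 5: PC=3 idx=0 pred=T actual=T -> ctr[0]=3
Ev 6: PC=3 idx=0 pred=T actual=T -> ctr[0]=3
Ev 7: PC=1 idx=1 pred=T actual=T -> ctr[1]=3
Ev 8: PC=5 idx=2 pred=T actual=N -> ctr[2]=1
Ev 9: PC=5 idx=2 pred=N actual=T -> ctr[2]=2

Answer: T T T T T T T T N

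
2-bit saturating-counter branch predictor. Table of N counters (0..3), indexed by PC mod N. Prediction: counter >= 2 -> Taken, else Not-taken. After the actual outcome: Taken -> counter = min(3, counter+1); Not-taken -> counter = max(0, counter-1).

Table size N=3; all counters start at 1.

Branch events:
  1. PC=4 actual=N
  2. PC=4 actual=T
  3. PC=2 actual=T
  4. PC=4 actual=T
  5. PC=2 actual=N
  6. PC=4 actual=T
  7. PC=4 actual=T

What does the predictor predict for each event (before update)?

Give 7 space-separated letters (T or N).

Ev 1: PC=4 idx=1 pred=N actual=N -> ctr[1]=0
Ev 2: PC=4 idx=1 pred=N actual=T -> ctr[1]=1
Ev 3: PC=2 idx=2 pred=N actual=T -> ctr[2]=2
Ev 4: PC=4 idx=1 pred=N actual=T -> ctr[1]=2
Ev 5: PC=2 idx=2 pred=T actual=N -> ctr[2]=1
Ev 6: PC=4 idx=1 pred=T actual=T -> ctr[1]=3
Ev 7: PC=4 idx=1 pred=T actual=T -> ctr[1]=3

Answer: N N N N T T T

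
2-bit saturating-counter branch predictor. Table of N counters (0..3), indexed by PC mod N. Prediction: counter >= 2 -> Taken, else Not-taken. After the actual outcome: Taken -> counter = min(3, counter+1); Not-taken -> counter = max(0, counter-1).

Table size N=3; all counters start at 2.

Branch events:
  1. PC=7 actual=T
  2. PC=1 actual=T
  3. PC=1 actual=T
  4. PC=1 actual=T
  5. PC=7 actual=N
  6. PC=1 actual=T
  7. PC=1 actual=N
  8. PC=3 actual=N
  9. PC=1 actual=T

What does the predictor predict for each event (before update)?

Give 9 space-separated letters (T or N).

Answer: T T T T T T T T T

Derivation:
Ev 1: PC=7 idx=1 pred=T actual=T -> ctr[1]=3
Ev 2: PC=1 idx=1 pred=T actual=T -> ctr[1]=3
Ev 3: PC=1 idx=1 pred=T actual=T -> ctr[1]=3
Ev 4: PC=1 idx=1 pred=T actual=T -> ctr[1]=3
Ev 5: PC=7 idx=1 pred=T actual=N -> ctr[1]=2
Ev 6: PC=1 idx=1 pred=T actual=T -> ctr[1]=3
Ev 7: PC=1 idx=1 pred=T actual=N -> ctr[1]=2
Ev 8: PC=3 idx=0 pred=T actual=N -> ctr[0]=1
Ev 9: PC=1 idx=1 pred=T actual=T -> ctr[1]=3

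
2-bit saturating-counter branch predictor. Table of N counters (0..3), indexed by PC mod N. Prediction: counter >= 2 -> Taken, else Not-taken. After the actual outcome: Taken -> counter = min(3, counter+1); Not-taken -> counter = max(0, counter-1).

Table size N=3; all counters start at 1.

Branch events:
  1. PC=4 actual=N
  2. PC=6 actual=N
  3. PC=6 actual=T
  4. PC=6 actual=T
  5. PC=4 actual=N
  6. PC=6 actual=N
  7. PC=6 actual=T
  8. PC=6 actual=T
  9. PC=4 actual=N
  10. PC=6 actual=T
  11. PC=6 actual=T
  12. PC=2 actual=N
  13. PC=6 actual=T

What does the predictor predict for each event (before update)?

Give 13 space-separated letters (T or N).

Ev 1: PC=4 idx=1 pred=N actual=N -> ctr[1]=0
Ev 2: PC=6 idx=0 pred=N actual=N -> ctr[0]=0
Ev 3: PC=6 idx=0 pred=N actual=T -> ctr[0]=1
Ev 4: PC=6 idx=0 pred=N actual=T -> ctr[0]=2
Ev 5: PC=4 idx=1 pred=N actual=N -> ctr[1]=0
Ev 6: PC=6 idx=0 pred=T actual=N -> ctr[0]=1
Ev 7: PC=6 idx=0 pred=N actual=T -> ctr[0]=2
Ev 8: PC=6 idx=0 pred=T actual=T -> ctr[0]=3
Ev 9: PC=4 idx=1 pred=N actual=N -> ctr[1]=0
Ev 10: PC=6 idx=0 pred=T actual=T -> ctr[0]=3
Ev 11: PC=6 idx=0 pred=T actual=T -> ctr[0]=3
Ev 12: PC=2 idx=2 pred=N actual=N -> ctr[2]=0
Ev 13: PC=6 idx=0 pred=T actual=T -> ctr[0]=3

Answer: N N N N N T N T N T T N T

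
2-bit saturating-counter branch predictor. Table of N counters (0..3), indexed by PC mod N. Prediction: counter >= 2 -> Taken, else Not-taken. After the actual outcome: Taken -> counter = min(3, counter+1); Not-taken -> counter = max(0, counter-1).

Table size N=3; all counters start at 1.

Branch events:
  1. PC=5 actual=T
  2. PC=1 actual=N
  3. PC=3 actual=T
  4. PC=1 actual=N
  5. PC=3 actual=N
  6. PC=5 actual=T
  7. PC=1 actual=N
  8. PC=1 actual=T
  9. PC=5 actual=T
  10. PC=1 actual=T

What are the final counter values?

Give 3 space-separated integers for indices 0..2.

Ev 1: PC=5 idx=2 pred=N actual=T -> ctr[2]=2
Ev 2: PC=1 idx=1 pred=N actual=N -> ctr[1]=0
Ev 3: PC=3 idx=0 pred=N actual=T -> ctr[0]=2
Ev 4: PC=1 idx=1 pred=N actual=N -> ctr[1]=0
Ev 5: PC=3 idx=0 pred=T actual=N -> ctr[0]=1
Ev 6: PC=5 idx=2 pred=T actual=T -> ctr[2]=3
Ev 7: PC=1 idx=1 pred=N actual=N -> ctr[1]=0
Ev 8: PC=1 idx=1 pred=N actual=T -> ctr[1]=1
Ev 9: PC=5 idx=2 pred=T actual=T -> ctr[2]=3
Ev 10: PC=1 idx=1 pred=N actual=T -> ctr[1]=2

Answer: 1 2 3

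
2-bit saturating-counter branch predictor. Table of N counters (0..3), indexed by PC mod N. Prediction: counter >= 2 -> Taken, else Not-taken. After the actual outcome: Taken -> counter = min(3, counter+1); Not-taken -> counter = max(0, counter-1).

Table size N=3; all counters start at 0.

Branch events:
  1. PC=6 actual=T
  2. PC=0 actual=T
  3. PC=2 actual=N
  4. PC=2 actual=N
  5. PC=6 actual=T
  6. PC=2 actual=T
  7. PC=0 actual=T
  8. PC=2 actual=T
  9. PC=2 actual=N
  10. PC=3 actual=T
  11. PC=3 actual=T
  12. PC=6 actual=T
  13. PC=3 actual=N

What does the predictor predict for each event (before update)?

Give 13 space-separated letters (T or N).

Answer: N N N N T N T N T T T T T

Derivation:
Ev 1: PC=6 idx=0 pred=N actual=T -> ctr[0]=1
Ev 2: PC=0 idx=0 pred=N actual=T -> ctr[0]=2
Ev 3: PC=2 idx=2 pred=N actual=N -> ctr[2]=0
Ev 4: PC=2 idx=2 pred=N actual=N -> ctr[2]=0
Ev 5: PC=6 idx=0 pred=T actual=T -> ctr[0]=3
Ev 6: PC=2 idx=2 pred=N actual=T -> ctr[2]=1
Ev 7: PC=0 idx=0 pred=T actual=T -> ctr[0]=3
Ev 8: PC=2 idx=2 pred=N actual=T -> ctr[2]=2
Ev 9: PC=2 idx=2 pred=T actual=N -> ctr[2]=1
Ev 10: PC=3 idx=0 pred=T actual=T -> ctr[0]=3
Ev 11: PC=3 idx=0 pred=T actual=T -> ctr[0]=3
Ev 12: PC=6 idx=0 pred=T actual=T -> ctr[0]=3
Ev 13: PC=3 idx=0 pred=T actual=N -> ctr[0]=2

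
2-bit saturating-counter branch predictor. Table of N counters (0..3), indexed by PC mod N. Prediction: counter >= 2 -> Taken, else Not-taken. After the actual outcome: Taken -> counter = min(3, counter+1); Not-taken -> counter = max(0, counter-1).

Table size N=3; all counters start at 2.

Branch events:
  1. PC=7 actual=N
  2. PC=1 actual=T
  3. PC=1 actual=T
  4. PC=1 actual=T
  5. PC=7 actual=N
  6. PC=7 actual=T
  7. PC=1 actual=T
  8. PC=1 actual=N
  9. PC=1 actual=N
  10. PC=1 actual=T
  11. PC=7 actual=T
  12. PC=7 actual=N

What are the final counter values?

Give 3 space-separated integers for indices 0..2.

Answer: 2 2 2

Derivation:
Ev 1: PC=7 idx=1 pred=T actual=N -> ctr[1]=1
Ev 2: PC=1 idx=1 pred=N actual=T -> ctr[1]=2
Ev 3: PC=1 idx=1 pred=T actual=T -> ctr[1]=3
Ev 4: PC=1 idx=1 pred=T actual=T -> ctr[1]=3
Ev 5: PC=7 idx=1 pred=T actual=N -> ctr[1]=2
Ev 6: PC=7 idx=1 pred=T actual=T -> ctr[1]=3
Ev 7: PC=1 idx=1 pred=T actual=T -> ctr[1]=3
Ev 8: PC=1 idx=1 pred=T actual=N -> ctr[1]=2
Ev 9: PC=1 idx=1 pred=T actual=N -> ctr[1]=1
Ev 10: PC=1 idx=1 pred=N actual=T -> ctr[1]=2
Ev 11: PC=7 idx=1 pred=T actual=T -> ctr[1]=3
Ev 12: PC=7 idx=1 pred=T actual=N -> ctr[1]=2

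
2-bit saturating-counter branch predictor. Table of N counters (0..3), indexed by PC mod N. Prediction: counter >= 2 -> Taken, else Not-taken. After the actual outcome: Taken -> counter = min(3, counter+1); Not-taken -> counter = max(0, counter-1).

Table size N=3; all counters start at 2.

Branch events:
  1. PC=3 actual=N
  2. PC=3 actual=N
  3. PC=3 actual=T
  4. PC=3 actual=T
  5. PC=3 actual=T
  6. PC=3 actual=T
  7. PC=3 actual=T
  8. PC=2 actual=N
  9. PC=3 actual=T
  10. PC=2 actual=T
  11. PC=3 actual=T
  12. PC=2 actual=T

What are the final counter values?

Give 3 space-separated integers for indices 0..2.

Ev 1: PC=3 idx=0 pred=T actual=N -> ctr[0]=1
Ev 2: PC=3 idx=0 pred=N actual=N -> ctr[0]=0
Ev 3: PC=3 idx=0 pred=N actual=T -> ctr[0]=1
Ev 4: PC=3 idx=0 pred=N actual=T -> ctr[0]=2
Ev 5: PC=3 idx=0 pred=T actual=T -> ctr[0]=3
Ev 6: PC=3 idx=0 pred=T actual=T -> ctr[0]=3
Ev 7: PC=3 idx=0 pred=T actual=T -> ctr[0]=3
Ev 8: PC=2 idx=2 pred=T actual=N -> ctr[2]=1
Ev 9: PC=3 idx=0 pred=T actual=T -> ctr[0]=3
Ev 10: PC=2 idx=2 pred=N actual=T -> ctr[2]=2
Ev 11: PC=3 idx=0 pred=T actual=T -> ctr[0]=3
Ev 12: PC=2 idx=2 pred=T actual=T -> ctr[2]=3

Answer: 3 2 3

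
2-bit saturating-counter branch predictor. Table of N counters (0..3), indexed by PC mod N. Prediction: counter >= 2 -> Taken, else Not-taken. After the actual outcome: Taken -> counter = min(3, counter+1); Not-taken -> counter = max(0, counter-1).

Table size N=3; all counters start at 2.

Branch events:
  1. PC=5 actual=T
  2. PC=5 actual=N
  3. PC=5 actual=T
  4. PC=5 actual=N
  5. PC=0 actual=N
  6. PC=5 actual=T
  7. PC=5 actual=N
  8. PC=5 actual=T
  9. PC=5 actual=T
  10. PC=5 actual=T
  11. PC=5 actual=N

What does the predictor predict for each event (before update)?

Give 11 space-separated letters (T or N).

Ev 1: PC=5 idx=2 pred=T actual=T -> ctr[2]=3
Ev 2: PC=5 idx=2 pred=T actual=N -> ctr[2]=2
Ev 3: PC=5 idx=2 pred=T actual=T -> ctr[2]=3
Ev 4: PC=5 idx=2 pred=T actual=N -> ctr[2]=2
Ev 5: PC=0 idx=0 pred=T actual=N -> ctr[0]=1
Ev 6: PC=5 idx=2 pred=T actual=T -> ctr[2]=3
Ev 7: PC=5 idx=2 pred=T actual=N -> ctr[2]=2
Ev 8: PC=5 idx=2 pred=T actual=T -> ctr[2]=3
Ev 9: PC=5 idx=2 pred=T actual=T -> ctr[2]=3
Ev 10: PC=5 idx=2 pred=T actual=T -> ctr[2]=3
Ev 11: PC=5 idx=2 pred=T actual=N -> ctr[2]=2

Answer: T T T T T T T T T T T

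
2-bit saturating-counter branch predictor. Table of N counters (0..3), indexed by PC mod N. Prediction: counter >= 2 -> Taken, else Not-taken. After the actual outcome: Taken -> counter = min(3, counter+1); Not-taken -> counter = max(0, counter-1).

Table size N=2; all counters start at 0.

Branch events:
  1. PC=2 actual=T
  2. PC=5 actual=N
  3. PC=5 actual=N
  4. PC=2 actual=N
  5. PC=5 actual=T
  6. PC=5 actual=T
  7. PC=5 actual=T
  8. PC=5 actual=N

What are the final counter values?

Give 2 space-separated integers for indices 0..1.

Ev 1: PC=2 idx=0 pred=N actual=T -> ctr[0]=1
Ev 2: PC=5 idx=1 pred=N actual=N -> ctr[1]=0
Ev 3: PC=5 idx=1 pred=N actual=N -> ctr[1]=0
Ev 4: PC=2 idx=0 pred=N actual=N -> ctr[0]=0
Ev 5: PC=5 idx=1 pred=N actual=T -> ctr[1]=1
Ev 6: PC=5 idx=1 pred=N actual=T -> ctr[1]=2
Ev 7: PC=5 idx=1 pred=T actual=T -> ctr[1]=3
Ev 8: PC=5 idx=1 pred=T actual=N -> ctr[1]=2

Answer: 0 2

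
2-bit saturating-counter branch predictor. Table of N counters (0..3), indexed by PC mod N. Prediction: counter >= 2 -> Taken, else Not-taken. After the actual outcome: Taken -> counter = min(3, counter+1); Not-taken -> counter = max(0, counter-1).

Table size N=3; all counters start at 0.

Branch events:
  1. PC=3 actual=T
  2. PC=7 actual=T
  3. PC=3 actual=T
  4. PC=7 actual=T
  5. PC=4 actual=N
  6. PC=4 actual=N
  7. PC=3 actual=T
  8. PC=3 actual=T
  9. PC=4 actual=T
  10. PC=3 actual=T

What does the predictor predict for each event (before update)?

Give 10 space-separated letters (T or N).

Answer: N N N N T N T T N T

Derivation:
Ev 1: PC=3 idx=0 pred=N actual=T -> ctr[0]=1
Ev 2: PC=7 idx=1 pred=N actual=T -> ctr[1]=1
Ev 3: PC=3 idx=0 pred=N actual=T -> ctr[0]=2
Ev 4: PC=7 idx=1 pred=N actual=T -> ctr[1]=2
Ev 5: PC=4 idx=1 pred=T actual=N -> ctr[1]=1
Ev 6: PC=4 idx=1 pred=N actual=N -> ctr[1]=0
Ev 7: PC=3 idx=0 pred=T actual=T -> ctr[0]=3
Ev 8: PC=3 idx=0 pred=T actual=T -> ctr[0]=3
Ev 9: PC=4 idx=1 pred=N actual=T -> ctr[1]=1
Ev 10: PC=3 idx=0 pred=T actual=T -> ctr[0]=3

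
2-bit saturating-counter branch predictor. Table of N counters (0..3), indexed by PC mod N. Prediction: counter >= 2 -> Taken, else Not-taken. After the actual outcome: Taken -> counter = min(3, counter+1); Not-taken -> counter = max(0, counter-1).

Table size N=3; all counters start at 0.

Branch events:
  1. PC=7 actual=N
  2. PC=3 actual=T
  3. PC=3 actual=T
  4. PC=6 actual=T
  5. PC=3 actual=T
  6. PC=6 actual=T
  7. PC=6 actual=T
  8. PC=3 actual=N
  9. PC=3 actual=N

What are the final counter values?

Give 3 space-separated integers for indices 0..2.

Ev 1: PC=7 idx=1 pred=N actual=N -> ctr[1]=0
Ev 2: PC=3 idx=0 pred=N actual=T -> ctr[0]=1
Ev 3: PC=3 idx=0 pred=N actual=T -> ctr[0]=2
Ev 4: PC=6 idx=0 pred=T actual=T -> ctr[0]=3
Ev 5: PC=3 idx=0 pred=T actual=T -> ctr[0]=3
Ev 6: PC=6 idx=0 pred=T actual=T -> ctr[0]=3
Ev 7: PC=6 idx=0 pred=T actual=T -> ctr[0]=3
Ev 8: PC=3 idx=0 pred=T actual=N -> ctr[0]=2
Ev 9: PC=3 idx=0 pred=T actual=N -> ctr[0]=1

Answer: 1 0 0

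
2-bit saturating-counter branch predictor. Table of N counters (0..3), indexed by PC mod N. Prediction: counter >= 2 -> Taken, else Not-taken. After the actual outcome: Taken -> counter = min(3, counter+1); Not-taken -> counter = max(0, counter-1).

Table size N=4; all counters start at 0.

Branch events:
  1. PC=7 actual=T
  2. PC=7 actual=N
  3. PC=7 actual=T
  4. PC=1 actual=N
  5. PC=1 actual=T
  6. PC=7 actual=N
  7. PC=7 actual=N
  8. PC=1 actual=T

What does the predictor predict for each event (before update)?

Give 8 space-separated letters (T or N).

Ev 1: PC=7 idx=3 pred=N actual=T -> ctr[3]=1
Ev 2: PC=7 idx=3 pred=N actual=N -> ctr[3]=0
Ev 3: PC=7 idx=3 pred=N actual=T -> ctr[3]=1
Ev 4: PC=1 idx=1 pred=N actual=N -> ctr[1]=0
Ev 5: PC=1 idx=1 pred=N actual=T -> ctr[1]=1
Ev 6: PC=7 idx=3 pred=N actual=N -> ctr[3]=0
Ev 7: PC=7 idx=3 pred=N actual=N -> ctr[3]=0
Ev 8: PC=1 idx=1 pred=N actual=T -> ctr[1]=2

Answer: N N N N N N N N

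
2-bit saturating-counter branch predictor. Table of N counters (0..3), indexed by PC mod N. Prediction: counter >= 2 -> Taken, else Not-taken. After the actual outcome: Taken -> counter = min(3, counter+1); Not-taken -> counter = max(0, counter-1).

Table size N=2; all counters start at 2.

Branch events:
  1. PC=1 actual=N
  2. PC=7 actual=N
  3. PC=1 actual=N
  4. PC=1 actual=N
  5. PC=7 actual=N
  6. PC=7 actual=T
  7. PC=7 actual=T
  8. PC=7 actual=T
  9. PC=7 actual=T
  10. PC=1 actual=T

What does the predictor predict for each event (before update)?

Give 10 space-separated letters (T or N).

Ev 1: PC=1 idx=1 pred=T actual=N -> ctr[1]=1
Ev 2: PC=7 idx=1 pred=N actual=N -> ctr[1]=0
Ev 3: PC=1 idx=1 pred=N actual=N -> ctr[1]=0
Ev 4: PC=1 idx=1 pred=N actual=N -> ctr[1]=0
Ev 5: PC=7 idx=1 pred=N actual=N -> ctr[1]=0
Ev 6: PC=7 idx=1 pred=N actual=T -> ctr[1]=1
Ev 7: PC=7 idx=1 pred=N actual=T -> ctr[1]=2
Ev 8: PC=7 idx=1 pred=T actual=T -> ctr[1]=3
Ev 9: PC=7 idx=1 pred=T actual=T -> ctr[1]=3
Ev 10: PC=1 idx=1 pred=T actual=T -> ctr[1]=3

Answer: T N N N N N N T T T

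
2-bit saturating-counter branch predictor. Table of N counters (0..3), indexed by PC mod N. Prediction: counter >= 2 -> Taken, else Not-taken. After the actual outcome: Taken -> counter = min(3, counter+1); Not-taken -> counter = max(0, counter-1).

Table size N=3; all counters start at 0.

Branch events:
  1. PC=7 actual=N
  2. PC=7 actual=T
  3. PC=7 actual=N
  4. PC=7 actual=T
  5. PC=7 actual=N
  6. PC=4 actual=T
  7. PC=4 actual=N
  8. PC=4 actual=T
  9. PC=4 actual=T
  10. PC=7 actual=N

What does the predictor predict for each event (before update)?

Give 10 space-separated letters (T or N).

Answer: N N N N N N N N N T

Derivation:
Ev 1: PC=7 idx=1 pred=N actual=N -> ctr[1]=0
Ev 2: PC=7 idx=1 pred=N actual=T -> ctr[1]=1
Ev 3: PC=7 idx=1 pred=N actual=N -> ctr[1]=0
Ev 4: PC=7 idx=1 pred=N actual=T -> ctr[1]=1
Ev 5: PC=7 idx=1 pred=N actual=N -> ctr[1]=0
Ev 6: PC=4 idx=1 pred=N actual=T -> ctr[1]=1
Ev 7: PC=4 idx=1 pred=N actual=N -> ctr[1]=0
Ev 8: PC=4 idx=1 pred=N actual=T -> ctr[1]=1
Ev 9: PC=4 idx=1 pred=N actual=T -> ctr[1]=2
Ev 10: PC=7 idx=1 pred=T actual=N -> ctr[1]=1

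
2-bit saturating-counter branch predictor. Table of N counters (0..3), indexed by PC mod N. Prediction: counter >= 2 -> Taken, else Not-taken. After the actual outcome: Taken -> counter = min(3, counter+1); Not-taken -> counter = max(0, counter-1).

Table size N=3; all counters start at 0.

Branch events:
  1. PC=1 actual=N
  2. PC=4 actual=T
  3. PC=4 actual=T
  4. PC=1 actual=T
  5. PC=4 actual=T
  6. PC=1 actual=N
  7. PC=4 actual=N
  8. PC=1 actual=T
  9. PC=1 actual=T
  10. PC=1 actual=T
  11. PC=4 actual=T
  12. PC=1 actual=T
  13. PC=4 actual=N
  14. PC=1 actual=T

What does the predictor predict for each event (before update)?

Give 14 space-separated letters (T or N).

Answer: N N N T T T T N T T T T T T

Derivation:
Ev 1: PC=1 idx=1 pred=N actual=N -> ctr[1]=0
Ev 2: PC=4 idx=1 pred=N actual=T -> ctr[1]=1
Ev 3: PC=4 idx=1 pred=N actual=T -> ctr[1]=2
Ev 4: PC=1 idx=1 pred=T actual=T -> ctr[1]=3
Ev 5: PC=4 idx=1 pred=T actual=T -> ctr[1]=3
Ev 6: PC=1 idx=1 pred=T actual=N -> ctr[1]=2
Ev 7: PC=4 idx=1 pred=T actual=N -> ctr[1]=1
Ev 8: PC=1 idx=1 pred=N actual=T -> ctr[1]=2
Ev 9: PC=1 idx=1 pred=T actual=T -> ctr[1]=3
Ev 10: PC=1 idx=1 pred=T actual=T -> ctr[1]=3
Ev 11: PC=4 idx=1 pred=T actual=T -> ctr[1]=3
Ev 12: PC=1 idx=1 pred=T actual=T -> ctr[1]=3
Ev 13: PC=4 idx=1 pred=T actual=N -> ctr[1]=2
Ev 14: PC=1 idx=1 pred=T actual=T -> ctr[1]=3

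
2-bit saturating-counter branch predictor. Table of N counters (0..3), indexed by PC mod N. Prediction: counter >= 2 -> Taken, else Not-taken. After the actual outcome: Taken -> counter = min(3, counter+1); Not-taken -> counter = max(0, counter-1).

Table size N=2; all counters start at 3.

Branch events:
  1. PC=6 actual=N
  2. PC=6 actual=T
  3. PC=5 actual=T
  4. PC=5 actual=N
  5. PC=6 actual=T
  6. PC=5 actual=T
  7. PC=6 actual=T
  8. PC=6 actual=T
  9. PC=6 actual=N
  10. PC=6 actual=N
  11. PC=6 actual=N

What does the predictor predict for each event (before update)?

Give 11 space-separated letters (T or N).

Ev 1: PC=6 idx=0 pred=T actual=N -> ctr[0]=2
Ev 2: PC=6 idx=0 pred=T actual=T -> ctr[0]=3
Ev 3: PC=5 idx=1 pred=T actual=T -> ctr[1]=3
Ev 4: PC=5 idx=1 pred=T actual=N -> ctr[1]=2
Ev 5: PC=6 idx=0 pred=T actual=T -> ctr[0]=3
Ev 6: PC=5 idx=1 pred=T actual=T -> ctr[1]=3
Ev 7: PC=6 idx=0 pred=T actual=T -> ctr[0]=3
Ev 8: PC=6 idx=0 pred=T actual=T -> ctr[0]=3
Ev 9: PC=6 idx=0 pred=T actual=N -> ctr[0]=2
Ev 10: PC=6 idx=0 pred=T actual=N -> ctr[0]=1
Ev 11: PC=6 idx=0 pred=N actual=N -> ctr[0]=0

Answer: T T T T T T T T T T N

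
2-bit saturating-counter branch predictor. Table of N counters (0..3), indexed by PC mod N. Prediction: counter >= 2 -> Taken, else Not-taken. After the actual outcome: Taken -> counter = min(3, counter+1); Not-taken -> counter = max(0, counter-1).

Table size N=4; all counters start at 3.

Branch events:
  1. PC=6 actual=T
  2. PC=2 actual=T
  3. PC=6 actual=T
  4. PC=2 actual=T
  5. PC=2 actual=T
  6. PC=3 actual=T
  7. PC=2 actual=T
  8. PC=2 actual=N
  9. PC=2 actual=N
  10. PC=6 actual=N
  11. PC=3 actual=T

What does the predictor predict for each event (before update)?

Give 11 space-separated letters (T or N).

Answer: T T T T T T T T T N T

Derivation:
Ev 1: PC=6 idx=2 pred=T actual=T -> ctr[2]=3
Ev 2: PC=2 idx=2 pred=T actual=T -> ctr[2]=3
Ev 3: PC=6 idx=2 pred=T actual=T -> ctr[2]=3
Ev 4: PC=2 idx=2 pred=T actual=T -> ctr[2]=3
Ev 5: PC=2 idx=2 pred=T actual=T -> ctr[2]=3
Ev 6: PC=3 idx=3 pred=T actual=T -> ctr[3]=3
Ev 7: PC=2 idx=2 pred=T actual=T -> ctr[2]=3
Ev 8: PC=2 idx=2 pred=T actual=N -> ctr[2]=2
Ev 9: PC=2 idx=2 pred=T actual=N -> ctr[2]=1
Ev 10: PC=6 idx=2 pred=N actual=N -> ctr[2]=0
Ev 11: PC=3 idx=3 pred=T actual=T -> ctr[3]=3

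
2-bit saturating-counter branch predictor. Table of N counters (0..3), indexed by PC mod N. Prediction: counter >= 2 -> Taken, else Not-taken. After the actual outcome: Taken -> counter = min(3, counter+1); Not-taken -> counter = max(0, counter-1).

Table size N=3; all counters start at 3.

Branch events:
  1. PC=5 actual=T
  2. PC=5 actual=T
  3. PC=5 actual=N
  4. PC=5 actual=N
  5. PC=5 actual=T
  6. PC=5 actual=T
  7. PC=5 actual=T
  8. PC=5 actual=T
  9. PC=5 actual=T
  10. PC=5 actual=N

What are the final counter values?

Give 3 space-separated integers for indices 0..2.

Answer: 3 3 2

Derivation:
Ev 1: PC=5 idx=2 pred=T actual=T -> ctr[2]=3
Ev 2: PC=5 idx=2 pred=T actual=T -> ctr[2]=3
Ev 3: PC=5 idx=2 pred=T actual=N -> ctr[2]=2
Ev 4: PC=5 idx=2 pred=T actual=N -> ctr[2]=1
Ev 5: PC=5 idx=2 pred=N actual=T -> ctr[2]=2
Ev 6: PC=5 idx=2 pred=T actual=T -> ctr[2]=3
Ev 7: PC=5 idx=2 pred=T actual=T -> ctr[2]=3
Ev 8: PC=5 idx=2 pred=T actual=T -> ctr[2]=3
Ev 9: PC=5 idx=2 pred=T actual=T -> ctr[2]=3
Ev 10: PC=5 idx=2 pred=T actual=N -> ctr[2]=2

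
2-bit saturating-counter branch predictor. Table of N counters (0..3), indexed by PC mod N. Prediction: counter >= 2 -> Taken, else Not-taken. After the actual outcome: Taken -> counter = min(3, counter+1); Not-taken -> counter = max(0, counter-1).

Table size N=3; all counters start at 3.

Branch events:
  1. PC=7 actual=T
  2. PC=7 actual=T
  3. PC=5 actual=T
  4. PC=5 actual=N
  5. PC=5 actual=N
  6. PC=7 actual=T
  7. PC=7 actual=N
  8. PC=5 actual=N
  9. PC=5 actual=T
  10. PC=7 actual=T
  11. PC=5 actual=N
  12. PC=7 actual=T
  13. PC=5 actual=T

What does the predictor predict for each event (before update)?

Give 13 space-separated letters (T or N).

Ev 1: PC=7 idx=1 pred=T actual=T -> ctr[1]=3
Ev 2: PC=7 idx=1 pred=T actual=T -> ctr[1]=3
Ev 3: PC=5 idx=2 pred=T actual=T -> ctr[2]=3
Ev 4: PC=5 idx=2 pred=T actual=N -> ctr[2]=2
Ev 5: PC=5 idx=2 pred=T actual=N -> ctr[2]=1
Ev 6: PC=7 idx=1 pred=T actual=T -> ctr[1]=3
Ev 7: PC=7 idx=1 pred=T actual=N -> ctr[1]=2
Ev 8: PC=5 idx=2 pred=N actual=N -> ctr[2]=0
Ev 9: PC=5 idx=2 pred=N actual=T -> ctr[2]=1
Ev 10: PC=7 idx=1 pred=T actual=T -> ctr[1]=3
Ev 11: PC=5 idx=2 pred=N actual=N -> ctr[2]=0
Ev 12: PC=7 idx=1 pred=T actual=T -> ctr[1]=3
Ev 13: PC=5 idx=2 pred=N actual=T -> ctr[2]=1

Answer: T T T T T T T N N T N T N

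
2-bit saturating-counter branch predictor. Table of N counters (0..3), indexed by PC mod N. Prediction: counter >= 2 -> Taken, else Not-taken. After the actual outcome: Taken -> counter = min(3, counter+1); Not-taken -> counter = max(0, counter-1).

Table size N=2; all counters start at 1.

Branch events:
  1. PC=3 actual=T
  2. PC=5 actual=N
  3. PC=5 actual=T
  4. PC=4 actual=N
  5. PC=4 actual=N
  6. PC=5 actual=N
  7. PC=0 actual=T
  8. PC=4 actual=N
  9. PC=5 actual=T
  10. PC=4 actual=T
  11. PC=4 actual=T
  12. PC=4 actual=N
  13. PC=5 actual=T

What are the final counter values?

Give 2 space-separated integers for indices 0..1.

Ev 1: PC=3 idx=1 pred=N actual=T -> ctr[1]=2
Ev 2: PC=5 idx=1 pred=T actual=N -> ctr[1]=1
Ev 3: PC=5 idx=1 pred=N actual=T -> ctr[1]=2
Ev 4: PC=4 idx=0 pred=N actual=N -> ctr[0]=0
Ev 5: PC=4 idx=0 pred=N actual=N -> ctr[0]=0
Ev 6: PC=5 idx=1 pred=T actual=N -> ctr[1]=1
Ev 7: PC=0 idx=0 pred=N actual=T -> ctr[0]=1
Ev 8: PC=4 idx=0 pred=N actual=N -> ctr[0]=0
Ev 9: PC=5 idx=1 pred=N actual=T -> ctr[1]=2
Ev 10: PC=4 idx=0 pred=N actual=T -> ctr[0]=1
Ev 11: PC=4 idx=0 pred=N actual=T -> ctr[0]=2
Ev 12: PC=4 idx=0 pred=T actual=N -> ctr[0]=1
Ev 13: PC=5 idx=1 pred=T actual=T -> ctr[1]=3

Answer: 1 3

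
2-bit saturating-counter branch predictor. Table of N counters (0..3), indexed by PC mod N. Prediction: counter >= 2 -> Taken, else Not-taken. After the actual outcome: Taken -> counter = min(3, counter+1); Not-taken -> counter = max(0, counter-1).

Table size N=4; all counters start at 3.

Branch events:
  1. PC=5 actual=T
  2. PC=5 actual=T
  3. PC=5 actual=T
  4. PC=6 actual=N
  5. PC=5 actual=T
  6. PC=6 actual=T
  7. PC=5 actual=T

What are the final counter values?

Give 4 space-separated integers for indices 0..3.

Answer: 3 3 3 3

Derivation:
Ev 1: PC=5 idx=1 pred=T actual=T -> ctr[1]=3
Ev 2: PC=5 idx=1 pred=T actual=T -> ctr[1]=3
Ev 3: PC=5 idx=1 pred=T actual=T -> ctr[1]=3
Ev 4: PC=6 idx=2 pred=T actual=N -> ctr[2]=2
Ev 5: PC=5 idx=1 pred=T actual=T -> ctr[1]=3
Ev 6: PC=6 idx=2 pred=T actual=T -> ctr[2]=3
Ev 7: PC=5 idx=1 pred=T actual=T -> ctr[1]=3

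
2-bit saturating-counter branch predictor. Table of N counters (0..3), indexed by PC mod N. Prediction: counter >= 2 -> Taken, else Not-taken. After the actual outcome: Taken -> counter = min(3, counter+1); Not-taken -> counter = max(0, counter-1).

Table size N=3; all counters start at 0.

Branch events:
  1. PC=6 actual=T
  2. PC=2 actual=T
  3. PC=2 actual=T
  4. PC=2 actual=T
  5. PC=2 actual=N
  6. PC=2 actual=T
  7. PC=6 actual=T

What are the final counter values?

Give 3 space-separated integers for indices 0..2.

Ev 1: PC=6 idx=0 pred=N actual=T -> ctr[0]=1
Ev 2: PC=2 idx=2 pred=N actual=T -> ctr[2]=1
Ev 3: PC=2 idx=2 pred=N actual=T -> ctr[2]=2
Ev 4: PC=2 idx=2 pred=T actual=T -> ctr[2]=3
Ev 5: PC=2 idx=2 pred=T actual=N -> ctr[2]=2
Ev 6: PC=2 idx=2 pred=T actual=T -> ctr[2]=3
Ev 7: PC=6 idx=0 pred=N actual=T -> ctr[0]=2

Answer: 2 0 3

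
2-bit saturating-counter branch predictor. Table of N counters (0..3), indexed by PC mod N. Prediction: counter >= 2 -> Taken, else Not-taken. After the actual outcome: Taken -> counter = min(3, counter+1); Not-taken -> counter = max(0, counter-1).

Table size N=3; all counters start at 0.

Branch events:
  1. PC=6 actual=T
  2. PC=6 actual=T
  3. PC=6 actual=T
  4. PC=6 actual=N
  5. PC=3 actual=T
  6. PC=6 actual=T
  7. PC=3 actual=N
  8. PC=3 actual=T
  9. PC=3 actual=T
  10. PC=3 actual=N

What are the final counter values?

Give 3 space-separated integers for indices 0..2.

Answer: 2 0 0

Derivation:
Ev 1: PC=6 idx=0 pred=N actual=T -> ctr[0]=1
Ev 2: PC=6 idx=0 pred=N actual=T -> ctr[0]=2
Ev 3: PC=6 idx=0 pred=T actual=T -> ctr[0]=3
Ev 4: PC=6 idx=0 pred=T actual=N -> ctr[0]=2
Ev 5: PC=3 idx=0 pred=T actual=T -> ctr[0]=3
Ev 6: PC=6 idx=0 pred=T actual=T -> ctr[0]=3
Ev 7: PC=3 idx=0 pred=T actual=N -> ctr[0]=2
Ev 8: PC=3 idx=0 pred=T actual=T -> ctr[0]=3
Ev 9: PC=3 idx=0 pred=T actual=T -> ctr[0]=3
Ev 10: PC=3 idx=0 pred=T actual=N -> ctr[0]=2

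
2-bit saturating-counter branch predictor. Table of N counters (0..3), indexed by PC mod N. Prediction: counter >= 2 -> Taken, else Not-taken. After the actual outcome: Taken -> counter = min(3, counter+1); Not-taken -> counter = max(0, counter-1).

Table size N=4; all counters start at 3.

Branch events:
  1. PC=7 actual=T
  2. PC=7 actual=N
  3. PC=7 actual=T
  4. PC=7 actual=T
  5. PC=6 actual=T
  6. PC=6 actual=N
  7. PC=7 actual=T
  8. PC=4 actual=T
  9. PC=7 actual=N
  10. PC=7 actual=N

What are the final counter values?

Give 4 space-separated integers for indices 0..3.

Answer: 3 3 2 1

Derivation:
Ev 1: PC=7 idx=3 pred=T actual=T -> ctr[3]=3
Ev 2: PC=7 idx=3 pred=T actual=N -> ctr[3]=2
Ev 3: PC=7 idx=3 pred=T actual=T -> ctr[3]=3
Ev 4: PC=7 idx=3 pred=T actual=T -> ctr[3]=3
Ev 5: PC=6 idx=2 pred=T actual=T -> ctr[2]=3
Ev 6: PC=6 idx=2 pred=T actual=N -> ctr[2]=2
Ev 7: PC=7 idx=3 pred=T actual=T -> ctr[3]=3
Ev 8: PC=4 idx=0 pred=T actual=T -> ctr[0]=3
Ev 9: PC=7 idx=3 pred=T actual=N -> ctr[3]=2
Ev 10: PC=7 idx=3 pred=T actual=N -> ctr[3]=1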